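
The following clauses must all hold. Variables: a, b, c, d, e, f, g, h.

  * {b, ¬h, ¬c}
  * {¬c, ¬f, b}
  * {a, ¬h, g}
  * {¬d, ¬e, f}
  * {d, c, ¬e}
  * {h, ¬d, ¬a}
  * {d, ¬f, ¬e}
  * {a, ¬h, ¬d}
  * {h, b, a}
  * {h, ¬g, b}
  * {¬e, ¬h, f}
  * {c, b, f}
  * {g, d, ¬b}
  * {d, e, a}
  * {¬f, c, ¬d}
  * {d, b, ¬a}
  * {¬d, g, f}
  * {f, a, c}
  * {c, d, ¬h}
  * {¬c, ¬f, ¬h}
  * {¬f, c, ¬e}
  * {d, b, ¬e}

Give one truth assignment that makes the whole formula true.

a=1  b=1  c=0  d=0  e=0  f=0  g=1  h=0

Check each clause:
  1. {b, ¬h, ¬c} — ¬h is true.
  2. {¬f, b, ¬c} — ¬f is true.
  3. {g, a, ¬h} — ¬h is true.
  4. {¬d, ¬e, f} — ¬e is true.
  5. {d, c, ¬e} — ¬e is true.
  6. {h, ¬d, ¬a} — ¬d is true.
  7. {d, ¬e, ¬f} — ¬f is true.
  8. {¬h, ¬d, a} — ¬h is true.
  9. {h, a, b} — a is true.
  10. {¬g, b, h} — b is true.
  11. {f, ¬h, ¬e} — ¬h is true.
  12. {b, f, c} — b is true.
  13. {¬b, d, g} — g is true.
  14. {a, e, d} — a is true.
  15. {¬d, ¬f, c} — ¬f is true.
  16. {b, ¬a, d} — b is true.
  17. {g, f, ¬d} — ¬d is true.
  18. {a, c, f} — a is true.
  19. {c, d, ¬h} — ¬h is true.
  20. {¬f, ¬c, ¬h} — ¬h is true.
  21. {c, ¬f, ¬e} — ¬f is true.
  22. {¬e, b, d} — b is true.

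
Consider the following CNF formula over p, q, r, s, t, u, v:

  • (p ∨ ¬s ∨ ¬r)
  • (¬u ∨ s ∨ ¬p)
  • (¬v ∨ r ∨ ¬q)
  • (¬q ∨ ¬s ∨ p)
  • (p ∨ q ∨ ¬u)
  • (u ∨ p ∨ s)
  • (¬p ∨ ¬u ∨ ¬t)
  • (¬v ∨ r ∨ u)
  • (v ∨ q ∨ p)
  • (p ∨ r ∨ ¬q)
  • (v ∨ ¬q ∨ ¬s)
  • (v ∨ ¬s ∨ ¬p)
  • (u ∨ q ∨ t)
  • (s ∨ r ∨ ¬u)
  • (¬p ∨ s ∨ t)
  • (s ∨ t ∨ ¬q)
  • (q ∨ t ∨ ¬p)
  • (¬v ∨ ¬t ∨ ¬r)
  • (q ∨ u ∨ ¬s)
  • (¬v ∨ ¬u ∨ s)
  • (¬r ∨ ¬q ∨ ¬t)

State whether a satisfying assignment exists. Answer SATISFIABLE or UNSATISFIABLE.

Try p = True.
Try q = False.
  then t is forced to True.
  then u is forced to False.
  then s is forced to False.
For the remaining variables, r = False, v = False works.
So p = 1  q = 0  r = 0  s = 0  t = 1  u = 0  v = 0 is a satisfying assignment.

SATISFIABLE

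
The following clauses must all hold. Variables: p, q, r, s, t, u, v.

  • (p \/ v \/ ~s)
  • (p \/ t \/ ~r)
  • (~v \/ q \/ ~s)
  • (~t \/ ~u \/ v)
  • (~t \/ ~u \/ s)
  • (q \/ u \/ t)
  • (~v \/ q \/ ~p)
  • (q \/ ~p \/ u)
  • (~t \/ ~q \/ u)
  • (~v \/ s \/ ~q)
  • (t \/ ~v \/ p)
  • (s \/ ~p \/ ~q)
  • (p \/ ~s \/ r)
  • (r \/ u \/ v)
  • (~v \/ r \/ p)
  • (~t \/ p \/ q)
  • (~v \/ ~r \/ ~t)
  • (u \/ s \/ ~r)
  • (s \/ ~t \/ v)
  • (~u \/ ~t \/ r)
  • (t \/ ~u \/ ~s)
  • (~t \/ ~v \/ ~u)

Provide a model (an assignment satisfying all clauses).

p=T  q=F  r=T  s=F  t=F  u=T  v=F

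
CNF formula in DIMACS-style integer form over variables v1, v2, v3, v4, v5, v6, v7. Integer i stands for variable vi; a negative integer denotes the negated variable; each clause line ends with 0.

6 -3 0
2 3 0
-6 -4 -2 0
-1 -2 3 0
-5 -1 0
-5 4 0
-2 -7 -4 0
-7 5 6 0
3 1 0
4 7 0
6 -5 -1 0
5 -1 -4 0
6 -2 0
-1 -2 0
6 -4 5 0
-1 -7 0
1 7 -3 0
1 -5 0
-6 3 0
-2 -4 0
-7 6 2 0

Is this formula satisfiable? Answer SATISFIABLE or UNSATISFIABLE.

SATISFIABLE

Set v1 = False and propagate.
  then v3 is forced to True.
  then v6 is forced to True.
  then v7 is forced to True.
  then v5 is forced to False.
Set v2 = True and propagate.
  then v4 is forced to False.
Every clause has at least one true literal under this assignment.
So v1 = False  v2 = True  v3 = True  v4 = False  v5 = False  v6 = True  v7 = True is a satisfying assignment.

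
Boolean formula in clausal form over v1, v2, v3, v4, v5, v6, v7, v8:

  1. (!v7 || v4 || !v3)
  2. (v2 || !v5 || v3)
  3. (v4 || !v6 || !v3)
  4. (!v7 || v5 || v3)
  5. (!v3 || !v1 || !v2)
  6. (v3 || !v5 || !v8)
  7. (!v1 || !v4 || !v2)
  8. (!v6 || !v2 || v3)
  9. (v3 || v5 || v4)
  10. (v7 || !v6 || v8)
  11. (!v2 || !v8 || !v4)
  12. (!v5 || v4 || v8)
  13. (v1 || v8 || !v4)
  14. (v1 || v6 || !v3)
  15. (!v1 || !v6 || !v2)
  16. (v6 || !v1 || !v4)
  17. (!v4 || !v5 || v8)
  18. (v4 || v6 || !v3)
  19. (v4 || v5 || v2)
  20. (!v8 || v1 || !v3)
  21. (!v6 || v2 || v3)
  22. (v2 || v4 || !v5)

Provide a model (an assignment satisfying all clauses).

Branch on v1: take v1 = True.
Set v2 = False and propagate.
Branch on v3: take v3 = True.
For the remaining variables, v4 = True, v5 = True, v6 = True, v7 = False, v8 = True works.
Every clause has at least one true literal under this assignment.

v1 = True, v2 = False, v3 = True, v4 = True, v5 = True, v6 = True, v7 = False, v8 = True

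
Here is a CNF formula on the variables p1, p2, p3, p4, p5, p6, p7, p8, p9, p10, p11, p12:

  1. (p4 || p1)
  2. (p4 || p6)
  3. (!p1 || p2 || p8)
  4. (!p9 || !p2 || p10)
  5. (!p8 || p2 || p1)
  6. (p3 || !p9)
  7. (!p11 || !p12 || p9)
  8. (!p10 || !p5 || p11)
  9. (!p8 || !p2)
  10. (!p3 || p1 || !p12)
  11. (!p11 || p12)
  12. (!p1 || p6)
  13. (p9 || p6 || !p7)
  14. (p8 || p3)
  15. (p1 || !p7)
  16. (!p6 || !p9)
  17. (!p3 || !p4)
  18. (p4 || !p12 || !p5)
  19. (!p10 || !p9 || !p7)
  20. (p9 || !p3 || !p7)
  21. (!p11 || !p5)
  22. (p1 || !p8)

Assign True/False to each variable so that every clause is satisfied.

p1=1, p2=0, p3=1, p4=0, p5=0, p6=1, p7=0, p8=1, p9=0, p10=0, p11=0, p12=1

Check each clause:
  1. (p4 || p1) — p1 is true.
  2. (p4 || p6) — p6 is true.
  3. (!p1 || p8 || p2) — p8 is true.
  4. (p10 || !p9 || !p2) — !p2 is true.
  5. (p2 || p1 || !p8) — p1 is true.
  6. (p3 || !p9) — p3 is true.
  7. (p9 || !p11 || !p12) — !p11 is true.
  8. (!p10 || p11 || !p5) — !p5 is true.
  9. (!p2 || !p8) — !p2 is true.
  10. (!p12 || !p3 || p1) — p1 is true.
  11. (p12 || !p11) — p12 is true.
  12. (p6 || !p1) — p6 is true.
  13. (!p7 || p6 || p9) — !p7 is true.
  14. (p8 || p3) — p8 is true.
  15. (p1 || !p7) — p1 is true.
  16. (!p9 || !p6) — !p9 is true.
  17. (!p3 || !p4) — !p4 is true.
  18. (!p12 || p4 || !p5) — !p5 is true.
  19. (!p10 || !p9 || !p7) — !p7 is true.
  20. (!p7 || p9 || !p3) — !p7 is true.
  21. (!p11 || !p5) — !p5 is true.
  22. (!p8 || p1) — p1 is true.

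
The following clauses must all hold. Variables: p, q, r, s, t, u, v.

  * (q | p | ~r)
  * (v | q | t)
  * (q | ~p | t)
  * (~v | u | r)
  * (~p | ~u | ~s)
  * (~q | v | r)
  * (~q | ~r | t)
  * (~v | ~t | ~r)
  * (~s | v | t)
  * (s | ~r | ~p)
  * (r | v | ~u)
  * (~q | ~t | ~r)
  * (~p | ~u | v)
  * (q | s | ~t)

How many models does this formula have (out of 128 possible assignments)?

12

Case analysis on r and q:
  r=1, q=1: a clause becomes empty — 0.
  r=1, q=0: remaining (p,s,t,u,v) ∈ {(1,1,1,0,0)} — 1.
  r=0, q=1: t free; 3 ways for (p,s,u,v) × 2^1 = 6.
  r=0, q=0: 5 of the 32 assignments to (p,s,t,u,v) work.
Total: 0 + 1 + 6 + 5 = 12.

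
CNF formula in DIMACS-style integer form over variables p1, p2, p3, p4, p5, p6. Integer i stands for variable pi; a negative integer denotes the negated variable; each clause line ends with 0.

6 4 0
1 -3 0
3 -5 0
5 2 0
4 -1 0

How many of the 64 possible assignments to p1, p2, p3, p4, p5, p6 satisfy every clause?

11

Split on p1, then p3.
  p1=T, p3=T: p6 free; 3 ways for (p2,p4,p5) × 2^1 = 6.
  p1=T, p3=F: remaining (p2,p4,p5,p6) ∈ {(T,T,F,F); (T,T,F,T)} — 2.
  p1=F, p3=T: a clause becomes empty — 0.
  p1=F, p3=F: remaining (p2,p4,p5,p6) ∈ {(T,F,F,T); (T,T,F,F); (T,T,F,T)} — 3.
Total: 6 + 2 + 0 + 3 = 11.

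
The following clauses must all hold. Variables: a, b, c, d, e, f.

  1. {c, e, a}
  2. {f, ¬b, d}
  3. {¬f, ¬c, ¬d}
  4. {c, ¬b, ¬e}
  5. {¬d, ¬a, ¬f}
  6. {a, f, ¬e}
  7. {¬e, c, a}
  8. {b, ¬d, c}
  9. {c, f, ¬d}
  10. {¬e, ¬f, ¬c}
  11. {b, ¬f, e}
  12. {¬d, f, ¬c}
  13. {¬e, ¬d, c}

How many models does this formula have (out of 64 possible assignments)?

Split on c, then f.
  c=T, f=T: remaining (a,b,d,e) ∈ {(F,T,F,F); (T,T,F,F)} — 2.
  c=T, f=F: remaining (a,b,d,e) ∈ {(F,F,F,F); (T,F,F,F); (T,F,F,T)} — 3.
  c=F, f=T: remaining (a,b,d,e) ∈ {(T,F,F,T); (T,T,F,F)} — 2.
  c=F, f=F: remaining (a,b,d,e) ∈ {(T,F,F,F); (T,F,F,T)} — 2.
Total: 2 + 3 + 2 + 2 = 9.

9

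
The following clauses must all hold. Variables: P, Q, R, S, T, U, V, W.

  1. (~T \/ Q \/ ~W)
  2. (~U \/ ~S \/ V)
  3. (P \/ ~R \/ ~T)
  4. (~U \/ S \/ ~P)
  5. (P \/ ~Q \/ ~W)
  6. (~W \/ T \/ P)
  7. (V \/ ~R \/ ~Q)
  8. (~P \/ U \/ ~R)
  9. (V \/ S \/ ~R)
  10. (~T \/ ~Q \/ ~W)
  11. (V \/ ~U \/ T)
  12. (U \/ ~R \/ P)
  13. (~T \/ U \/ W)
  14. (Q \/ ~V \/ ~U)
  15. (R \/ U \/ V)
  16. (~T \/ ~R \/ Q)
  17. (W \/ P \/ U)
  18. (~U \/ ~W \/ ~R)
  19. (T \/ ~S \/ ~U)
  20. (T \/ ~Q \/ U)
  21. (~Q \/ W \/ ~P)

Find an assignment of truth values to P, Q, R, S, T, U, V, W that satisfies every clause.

P=False, Q=True, R=True, S=False, T=False, U=True, V=True, W=False

Try P = False.
Set Q = True and propagate.
  then W is forced to False.
  then U is forced to True.
The remaining clauses are satisfied by R = True, S = False, T = False, V = True.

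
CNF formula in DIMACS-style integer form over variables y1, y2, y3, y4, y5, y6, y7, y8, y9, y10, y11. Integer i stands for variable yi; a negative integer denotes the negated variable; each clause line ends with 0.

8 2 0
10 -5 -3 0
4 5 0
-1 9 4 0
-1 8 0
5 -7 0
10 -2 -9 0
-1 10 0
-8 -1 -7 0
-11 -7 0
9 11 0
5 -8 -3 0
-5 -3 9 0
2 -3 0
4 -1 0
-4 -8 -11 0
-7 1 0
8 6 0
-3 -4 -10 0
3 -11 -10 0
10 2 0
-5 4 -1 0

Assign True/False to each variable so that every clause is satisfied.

y1=F, y2=T, y3=F, y4=F, y5=T, y6=F, y7=F, y8=T, y9=T, y10=T, y11=F

Pure literal: y7 appears only negated; assign y7 = False.
Try y1 = False.
Try y2 = True.
For the remaining variables, y3 = False, y4 = False, y5 = True, y6 = False, y8 = True, y9 = True, y10 = True, y11 = False works.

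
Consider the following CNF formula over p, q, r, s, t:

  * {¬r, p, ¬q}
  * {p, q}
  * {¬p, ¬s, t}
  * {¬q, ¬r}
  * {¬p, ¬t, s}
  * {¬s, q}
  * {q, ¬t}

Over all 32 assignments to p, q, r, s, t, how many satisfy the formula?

8

Case analysis on q and p:
  q=T, p=T: remaining (r,s,t) ∈ {(F,F,F); (F,T,T)} — 2.
  q=T, p=F: remaining (r,s,t) ∈ {(F,F,F); (F,F,T); (F,T,F); (F,T,T)} — 4.
  q=F, p=T: remaining (r,s,t) ∈ {(F,F,F); (T,F,F)} — 2.
  q=F, p=F: a clause becomes empty — 0.
Total: 2 + 4 + 2 + 0 = 8.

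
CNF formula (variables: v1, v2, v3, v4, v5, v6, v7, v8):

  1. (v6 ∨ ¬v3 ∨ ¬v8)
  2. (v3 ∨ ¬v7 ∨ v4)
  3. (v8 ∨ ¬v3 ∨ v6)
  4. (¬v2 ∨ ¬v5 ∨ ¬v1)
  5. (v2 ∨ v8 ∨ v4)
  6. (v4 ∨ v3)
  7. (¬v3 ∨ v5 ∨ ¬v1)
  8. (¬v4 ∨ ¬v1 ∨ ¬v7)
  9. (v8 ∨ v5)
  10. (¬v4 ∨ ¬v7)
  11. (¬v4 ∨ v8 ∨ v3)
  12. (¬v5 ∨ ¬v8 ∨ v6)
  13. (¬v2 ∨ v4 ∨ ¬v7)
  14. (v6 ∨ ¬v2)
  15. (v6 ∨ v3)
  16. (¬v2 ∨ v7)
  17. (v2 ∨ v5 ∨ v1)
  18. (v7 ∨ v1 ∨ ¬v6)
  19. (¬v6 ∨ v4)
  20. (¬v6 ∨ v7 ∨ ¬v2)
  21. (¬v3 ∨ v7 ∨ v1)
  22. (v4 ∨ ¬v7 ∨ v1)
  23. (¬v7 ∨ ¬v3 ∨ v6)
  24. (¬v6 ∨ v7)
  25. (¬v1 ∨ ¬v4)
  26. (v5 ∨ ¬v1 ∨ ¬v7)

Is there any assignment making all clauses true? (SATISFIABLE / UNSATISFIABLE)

UNSATISFIABLE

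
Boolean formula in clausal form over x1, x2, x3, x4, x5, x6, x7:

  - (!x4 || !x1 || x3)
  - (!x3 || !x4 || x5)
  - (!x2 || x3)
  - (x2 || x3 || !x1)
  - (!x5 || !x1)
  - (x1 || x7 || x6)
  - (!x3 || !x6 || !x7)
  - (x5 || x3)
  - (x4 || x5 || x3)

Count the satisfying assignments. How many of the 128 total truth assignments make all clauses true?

24

Split on x3, then x1.
  x3=T, x1=T: x2 free; 3 ways for (x4,x5,x6,x7) × 2^1 = 6.
  x3=T, x1=F: x2 free; 6 ways for (x4,x5,x6,x7) × 2^1 = 12.
  x3=F, x1=T: a clause becomes empty — 0.
  x3=F, x1=F: x4 free; 3 ways for (x2,x5,x6,x7) × 2^1 = 6.
Total: 6 + 12 + 0 + 6 = 24.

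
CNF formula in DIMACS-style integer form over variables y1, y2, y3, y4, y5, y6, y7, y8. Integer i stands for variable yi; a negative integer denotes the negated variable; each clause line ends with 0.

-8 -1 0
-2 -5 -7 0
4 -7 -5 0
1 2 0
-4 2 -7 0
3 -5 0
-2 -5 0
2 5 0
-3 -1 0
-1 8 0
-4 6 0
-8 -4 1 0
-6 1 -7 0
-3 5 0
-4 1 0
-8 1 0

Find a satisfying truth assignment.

y1 = 0, y2 = 1, y3 = 0, y4 = 0, y5 = 0, y6 = 1, y7 = 0, y8 = 0

Pure literal: y7 appears only negated; assign y7 = False.
Set y1 = False and propagate.
  then y2 is forced to True.
  then y5 is forced to False.
  then y3 is forced to False.
  then y4 is forced to False.
  then y8 is forced to False.
y6 is now unconstrained; take y6 = True.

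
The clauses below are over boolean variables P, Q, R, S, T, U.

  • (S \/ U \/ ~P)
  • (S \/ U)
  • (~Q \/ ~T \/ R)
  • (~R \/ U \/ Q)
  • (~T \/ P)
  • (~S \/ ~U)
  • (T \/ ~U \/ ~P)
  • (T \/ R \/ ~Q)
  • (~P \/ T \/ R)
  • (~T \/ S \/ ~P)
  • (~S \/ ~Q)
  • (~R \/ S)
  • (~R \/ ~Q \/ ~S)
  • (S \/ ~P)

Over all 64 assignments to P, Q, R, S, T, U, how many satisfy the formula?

The models are:
  P=0 Q=0 R=0 S=0 T=0 U=1
  P=0 Q=0 R=0 S=1 T=0 U=0
  P=1 Q=0 R=0 S=1 T=1 U=0
That's 3 in total.

3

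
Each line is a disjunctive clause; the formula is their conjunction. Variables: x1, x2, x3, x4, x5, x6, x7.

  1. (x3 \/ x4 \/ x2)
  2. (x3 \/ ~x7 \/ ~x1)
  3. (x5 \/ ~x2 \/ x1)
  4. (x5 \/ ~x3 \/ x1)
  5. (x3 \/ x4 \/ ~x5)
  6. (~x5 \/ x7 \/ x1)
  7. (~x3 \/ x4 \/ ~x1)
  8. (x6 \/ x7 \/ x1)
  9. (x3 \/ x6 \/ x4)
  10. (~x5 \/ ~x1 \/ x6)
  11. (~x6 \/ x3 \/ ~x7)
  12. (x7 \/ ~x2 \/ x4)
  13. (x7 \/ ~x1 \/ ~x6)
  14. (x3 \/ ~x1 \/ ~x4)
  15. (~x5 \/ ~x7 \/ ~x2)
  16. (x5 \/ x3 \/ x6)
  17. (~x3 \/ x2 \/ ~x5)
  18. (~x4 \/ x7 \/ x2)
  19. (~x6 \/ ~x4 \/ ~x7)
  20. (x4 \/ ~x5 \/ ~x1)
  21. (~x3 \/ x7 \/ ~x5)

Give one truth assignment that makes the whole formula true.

x1=True  x2=True  x3=True  x4=True  x5=False  x6=False  x7=True

Check each clause:
  1. (x3 \/ x2 \/ x4) — x2 is true.
  2. (~x1 \/ ~x7 \/ x3) — x3 is true.
  3. (x1 \/ x5 \/ ~x2) — x1 is true.
  4. (x5 \/ x1 \/ ~x3) — x1 is true.
  5. (x3 \/ x4 \/ ~x5) — x3 is true.
  6. (x7 \/ x1 \/ ~x5) — x1 is true.
  7. (x4 \/ ~x1 \/ ~x3) — x4 is true.
  8. (x6 \/ x7 \/ x1) — x1 is true.
  9. (x3 \/ x6 \/ x4) — x3 is true.
  10. (x6 \/ ~x5 \/ ~x1) — ~x5 is true.
  11. (~x7 \/ x3 \/ ~x6) — ~x6 is true.
  12. (x4 \/ ~x2 \/ x7) — x4 is true.
  13. (~x6 \/ x7 \/ ~x1) — ~x6 is true.
  14. (~x4 \/ ~x1 \/ x3) — x3 is true.
  15. (~x5 \/ ~x2 \/ ~x7) — ~x5 is true.
  16. (x6 \/ x5 \/ x3) — x3 is true.
  17. (x2 \/ ~x5 \/ ~x3) — x2 is true.
  18. (x2 \/ x7 \/ ~x4) — x2 is true.
  19. (~x4 \/ ~x7 \/ ~x6) — ~x6 is true.
  20. (~x1 \/ x4 \/ ~x5) — ~x5 is true.
  21. (x7 \/ ~x5 \/ ~x3) — ~x5 is true.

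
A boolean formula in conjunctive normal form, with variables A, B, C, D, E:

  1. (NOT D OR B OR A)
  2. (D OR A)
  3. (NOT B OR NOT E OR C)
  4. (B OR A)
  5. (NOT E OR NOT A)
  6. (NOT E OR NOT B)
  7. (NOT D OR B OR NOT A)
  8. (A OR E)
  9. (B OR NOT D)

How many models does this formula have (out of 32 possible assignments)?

6

Satisfying assignments:
  A=T B=F C=F D=F E=F
  A=T B=F C=T D=F E=F
  A=T B=T C=F D=F E=F
  A=T B=T C=F D=T E=F
  A=T B=T C=T D=F E=F
  A=T B=T C=T D=T E=F
Count: 6.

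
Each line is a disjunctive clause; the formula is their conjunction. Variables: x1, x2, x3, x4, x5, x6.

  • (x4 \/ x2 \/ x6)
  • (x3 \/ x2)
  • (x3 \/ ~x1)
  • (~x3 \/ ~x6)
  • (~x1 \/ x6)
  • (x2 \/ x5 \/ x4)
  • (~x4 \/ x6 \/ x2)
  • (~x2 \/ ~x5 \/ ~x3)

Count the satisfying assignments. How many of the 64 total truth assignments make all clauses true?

10

Case analysis on x2 and x3:
  x2=1, x3=1: remaining (x1,x4,x5,x6) ∈ {(0,0,0,0); (0,1,0,0)} — 2.
  x2=1, x3=0: forces x1=0; x4, x5, x6 free → 2^3 = 8.
  x2=0, x3=1: a clause becomes empty — 0.
  x2=0, x3=0: a clause becomes empty — 0.
Total: 2 + 8 + 0 + 0 = 10.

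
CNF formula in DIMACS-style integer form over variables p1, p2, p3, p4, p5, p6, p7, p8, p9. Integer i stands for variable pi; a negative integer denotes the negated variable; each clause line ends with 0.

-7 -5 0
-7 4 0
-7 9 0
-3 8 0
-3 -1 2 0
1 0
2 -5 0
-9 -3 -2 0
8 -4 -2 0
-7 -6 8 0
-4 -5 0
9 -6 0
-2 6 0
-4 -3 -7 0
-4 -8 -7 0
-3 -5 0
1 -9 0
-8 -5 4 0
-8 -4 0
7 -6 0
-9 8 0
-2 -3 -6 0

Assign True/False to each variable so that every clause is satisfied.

p1=T  p2=F  p3=F  p4=T  p5=F  p6=F  p7=F  p8=F  p9=F

Check each clause:
  1. (NOT p7 OR NOT p5) — NOT p7 is true.
  2. (NOT p7 OR p4) — NOT p7 is true.
  3. (p9 OR NOT p7) — NOT p7 is true.
  4. (p8 OR NOT p3) — NOT p3 is true.
  5. (NOT p3 OR NOT p1 OR p2) — NOT p3 is true.
  6. (p1) — p1 is true.
  7. (NOT p5 OR p2) — NOT p5 is true.
  8. (NOT p2 OR NOT p9 OR NOT p3) — NOT p3 is true.
  9. (p8 OR NOT p4 OR NOT p2) — NOT p2 is true.
  10. (NOT p6 OR p8 OR NOT p7) — NOT p7 is true.
  11. (NOT p5 OR NOT p4) — NOT p5 is true.
  12. (NOT p6 OR p9) — NOT p6 is true.
  13. (NOT p2 OR p6) — NOT p2 is true.
  14. (NOT p3 OR NOT p7 OR NOT p4) — NOT p7 is true.
  15. (NOT p4 OR NOT p7 OR NOT p8) — NOT p8 is true.
  16. (NOT p3 OR NOT p5) — NOT p5 is true.
  17. (NOT p9 OR p1) — p1 is true.
  18. (p4 OR NOT p5 OR NOT p8) — NOT p8 is true.
  19. (NOT p4 OR NOT p8) — NOT p8 is true.
  20. (p7 OR NOT p6) — NOT p6 is true.
  21. (NOT p9 OR p8) — NOT p9 is true.
  22. (NOT p6 OR NOT p2 OR NOT p3) — NOT p6 is true.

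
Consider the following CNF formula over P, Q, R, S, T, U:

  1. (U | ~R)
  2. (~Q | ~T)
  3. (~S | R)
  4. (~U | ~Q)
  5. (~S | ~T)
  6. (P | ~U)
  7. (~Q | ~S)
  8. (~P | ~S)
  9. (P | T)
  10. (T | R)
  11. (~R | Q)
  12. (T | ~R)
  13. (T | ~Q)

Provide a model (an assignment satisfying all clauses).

P=T  Q=F  R=F  S=F  T=T  U=T

Check each clause:
  1. (U | ~R) — ~R is true.
  2. (~T | ~Q) — ~Q is true.
  3. (~S | R) — ~S is true.
  4. (~Q | ~U) — ~Q is true.
  5. (~T | ~S) — ~S is true.
  6. (P | ~U) — P is true.
  7. (~Q | ~S) — ~S is true.
  8. (~S | ~P) — ~S is true.
  9. (P | T) — P is true.
  10. (T | R) — T is true.
  11. (Q | ~R) — ~R is true.
  12. (T | ~R) — T is true.
  13. (T | ~Q) — T is true.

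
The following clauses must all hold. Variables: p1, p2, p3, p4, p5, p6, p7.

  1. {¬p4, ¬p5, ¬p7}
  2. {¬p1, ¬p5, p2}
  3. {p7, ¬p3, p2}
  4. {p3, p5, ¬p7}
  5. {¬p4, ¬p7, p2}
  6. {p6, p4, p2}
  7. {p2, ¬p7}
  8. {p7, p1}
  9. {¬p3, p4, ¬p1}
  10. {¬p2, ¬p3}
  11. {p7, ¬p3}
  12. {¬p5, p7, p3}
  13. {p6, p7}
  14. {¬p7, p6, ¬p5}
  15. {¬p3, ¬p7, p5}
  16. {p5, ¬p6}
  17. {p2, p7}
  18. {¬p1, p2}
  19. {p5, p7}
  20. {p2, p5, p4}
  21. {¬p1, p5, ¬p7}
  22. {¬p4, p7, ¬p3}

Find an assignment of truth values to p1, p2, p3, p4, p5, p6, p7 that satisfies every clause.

p1 = True, p2 = True, p3 = False, p4 = False, p5 = True, p6 = True, p7 = True

Check each clause:
  1. {¬p5, ¬p7, ¬p4} — ¬p4 is true.
  2. {¬p5, ¬p1, p2} — p2 is true.
  3. {p2, ¬p3, p7} — p2 is true.
  4. {¬p7, p3, p5} — p5 is true.
  5. {¬p4, ¬p7, p2} — p2 is true.
  6. {p6, p2, p4} — p2 is true.
  7. {¬p7, p2} — p2 is true.
  8. {p7, p1} — p1 is true.
  9. {¬p3, p4, ¬p1} — ¬p3 is true.
  10. {¬p3, ¬p2} — ¬p3 is true.
  11. {¬p3, p7} — ¬p3 is true.
  12. {p3, p7, ¬p5} — p7 is true.
  13. {p7, p6} — p6 is true.
  14. {¬p5, p6, ¬p7} — p6 is true.
  15. {¬p7, ¬p3, p5} — p5 is true.
  16. {p5, ¬p6} — p5 is true.
  17. {p7, p2} — p2 is true.
  18. {p2, ¬p1} — p2 is true.
  19. {p7, p5} — p5 is true.
  20. {p5, p2, p4} — p2 is true.
  21. {¬p1, p5, ¬p7} — p5 is true.
  22. {¬p4, ¬p3, p7} — ¬p4 is true.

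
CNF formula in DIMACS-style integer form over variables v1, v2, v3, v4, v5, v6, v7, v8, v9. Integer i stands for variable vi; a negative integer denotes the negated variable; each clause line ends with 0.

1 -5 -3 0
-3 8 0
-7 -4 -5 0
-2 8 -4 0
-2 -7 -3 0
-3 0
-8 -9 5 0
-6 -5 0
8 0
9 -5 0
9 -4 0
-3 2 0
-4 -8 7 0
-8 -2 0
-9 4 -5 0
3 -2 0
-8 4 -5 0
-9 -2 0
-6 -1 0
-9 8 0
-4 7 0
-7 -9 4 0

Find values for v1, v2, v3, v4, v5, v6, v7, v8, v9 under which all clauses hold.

v1=False, v2=False, v3=False, v4=False, v5=False, v6=True, v7=False, v8=True, v9=False

Check each clause:
  1. {¬v5, ¬v3, v1} — ¬v5 is true.
  2. {¬v3, v8} — v8 is true.
  3. {¬v4, ¬v7, ¬v5} — ¬v7 is true.
  4. {v8, ¬v4, ¬v2} — v8 is true.
  5. {¬v7, ¬v2, ¬v3} — ¬v7 is true.
  6. {¬v3} — ¬v3 is true.
  7. {¬v9, ¬v8, v5} — ¬v9 is true.
  8. {¬v6, ¬v5} — ¬v5 is true.
  9. {v8} — v8 is true.
  10. {v9, ¬v5} — ¬v5 is true.
  11. {¬v4, v9} — ¬v4 is true.
  12. {¬v3, v2} — ¬v3 is true.
  13. {¬v4, v7, ¬v8} — ¬v4 is true.
  14. {¬v2, ¬v8} — ¬v2 is true.
  15. {¬v9, v4, ¬v5} — ¬v5 is true.
  16. {v3, ¬v2} — ¬v2 is true.
  17. {v4, ¬v5, ¬v8} — ¬v5 is true.
  18. {¬v9, ¬v2} — ¬v2 is true.
  19. {¬v1, ¬v6} — ¬v1 is true.
  20. {¬v9, v8} — v8 is true.
  21. {v7, ¬v4} — ¬v4 is true.
  22. {¬v9, v4, ¬v7} — ¬v7 is true.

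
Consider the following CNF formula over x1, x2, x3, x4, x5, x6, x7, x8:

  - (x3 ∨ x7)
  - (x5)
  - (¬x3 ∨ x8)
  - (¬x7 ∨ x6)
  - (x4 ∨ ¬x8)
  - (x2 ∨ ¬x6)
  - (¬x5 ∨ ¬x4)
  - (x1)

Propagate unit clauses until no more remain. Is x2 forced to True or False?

Unit clause (x5) sets x5 = True.
(¬x5 ∨ ¬x4) with x5 = True leaves only ¬x4, so x4 = False.
(x4 ∨ ¬x8) with x4 = False leaves only ¬x8, so x8 = False.
(x8 ∨ ¬x3) with x8 = False leaves only ¬x3, so x3 = False.
(x3 ∨ x7) with x3 = False leaves only x7, so x7 = True.
(¬x7 ∨ x6) with x7 = True leaves only x6, so x6 = True.
(¬x6 ∨ x2): since x6 = True, the clause reduces to (x2). x2 = True.

True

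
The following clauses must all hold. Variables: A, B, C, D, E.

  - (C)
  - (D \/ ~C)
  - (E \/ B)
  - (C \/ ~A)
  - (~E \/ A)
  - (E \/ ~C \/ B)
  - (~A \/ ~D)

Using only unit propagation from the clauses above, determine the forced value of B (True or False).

True

(C) stands alone — C = True.
In (~C \/ D), ~C is now false; D must hold, so D = True.
In (~A \/ ~D), ~D is now false; ~A must hold, so A = False.
(A \/ ~E) with A = False leaves only ~E, so E = False.
(B \/ E): since E = False, the clause reduces to (B). B = True.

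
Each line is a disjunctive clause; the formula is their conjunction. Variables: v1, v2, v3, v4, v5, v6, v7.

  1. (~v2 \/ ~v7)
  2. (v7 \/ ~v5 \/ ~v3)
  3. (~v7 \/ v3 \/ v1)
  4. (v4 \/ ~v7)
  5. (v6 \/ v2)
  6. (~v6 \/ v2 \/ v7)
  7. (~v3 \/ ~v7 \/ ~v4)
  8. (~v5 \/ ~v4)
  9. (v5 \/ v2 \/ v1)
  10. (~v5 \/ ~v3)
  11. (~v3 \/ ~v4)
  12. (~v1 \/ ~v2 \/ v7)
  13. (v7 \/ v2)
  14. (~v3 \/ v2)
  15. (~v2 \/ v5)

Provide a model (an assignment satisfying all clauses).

v1 = False  v2 = True  v3 = False  v4 = False  v5 = True  v6 = True  v7 = False

Set v1 = False and propagate.
Try v2 = True.
  then v7 is forced to False.
  then v5 is forced to True.
  then v3 is forced to False.
  then v4 is forced to False.
v6 is now unconstrained; take v6 = True.
Check each clause:
  1. (~v2 \/ ~v7) — ~v7 is true.
  2. (~v3 \/ v7 \/ ~v5) — ~v3 is true.
  3. (v3 \/ v1 \/ ~v7) — ~v7 is true.
  4. (~v7 \/ v4) — ~v7 is true.
  5. (v6 \/ v2) — v2 is true.
  6. (~v6 \/ v2 \/ v7) — v2 is true.
  7. (~v4 \/ ~v7 \/ ~v3) — ~v7 is true.
  8. (~v4 \/ ~v5) — ~v4 is true.
  9. (v2 \/ v5 \/ v1) — v2 is true.
  10. (~v3 \/ ~v5) — ~v3 is true.
  11. (~v3 \/ ~v4) — ~v4 is true.
  12. (~v2 \/ ~v1 \/ v7) — ~v1 is true.
  13. (v2 \/ v7) — v2 is true.
  14. (~v3 \/ v2) — v2 is true.
  15. (~v2 \/ v5) — v5 is true.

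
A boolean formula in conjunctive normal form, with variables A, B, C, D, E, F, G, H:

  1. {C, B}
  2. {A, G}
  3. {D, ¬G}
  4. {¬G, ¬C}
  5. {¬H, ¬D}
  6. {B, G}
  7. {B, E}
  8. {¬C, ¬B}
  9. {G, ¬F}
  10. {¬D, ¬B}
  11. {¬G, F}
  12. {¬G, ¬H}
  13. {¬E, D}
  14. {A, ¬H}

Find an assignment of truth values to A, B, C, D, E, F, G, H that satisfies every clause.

Pure literal: A appears only positively; assign A = True.
Set B = True and propagate.
  then C is forced to False.
  then D is forced to False.
  then G is forced to False.
  then F is forced to False.
  then E is forced to False.
H is now unconstrained; take H = True.
Every clause has at least one true literal under this assignment.

A=True, B=True, C=False, D=False, E=False, F=False, G=False, H=True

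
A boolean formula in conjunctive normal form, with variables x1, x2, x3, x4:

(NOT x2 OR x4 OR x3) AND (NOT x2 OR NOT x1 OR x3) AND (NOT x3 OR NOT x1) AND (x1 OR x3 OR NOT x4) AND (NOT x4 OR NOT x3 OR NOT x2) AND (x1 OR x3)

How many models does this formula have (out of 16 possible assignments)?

5

The models are:
  x1=F x2=F x3=T x4=F
  x1=F x2=F x3=T x4=T
  x1=F x2=T x3=T x4=F
  x1=T x2=F x3=F x4=F
  x1=T x2=F x3=F x4=T
That's 5 in total.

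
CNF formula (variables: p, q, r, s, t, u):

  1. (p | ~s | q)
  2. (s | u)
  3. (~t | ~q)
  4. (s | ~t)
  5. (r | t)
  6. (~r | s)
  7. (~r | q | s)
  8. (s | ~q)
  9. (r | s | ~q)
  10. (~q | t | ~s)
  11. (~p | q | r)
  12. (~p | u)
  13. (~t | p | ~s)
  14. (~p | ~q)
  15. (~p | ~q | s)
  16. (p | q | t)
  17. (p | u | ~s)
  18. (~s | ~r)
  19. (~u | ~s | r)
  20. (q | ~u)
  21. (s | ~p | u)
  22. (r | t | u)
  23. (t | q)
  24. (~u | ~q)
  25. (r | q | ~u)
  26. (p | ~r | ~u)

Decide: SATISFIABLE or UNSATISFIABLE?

UNSATISFIABLE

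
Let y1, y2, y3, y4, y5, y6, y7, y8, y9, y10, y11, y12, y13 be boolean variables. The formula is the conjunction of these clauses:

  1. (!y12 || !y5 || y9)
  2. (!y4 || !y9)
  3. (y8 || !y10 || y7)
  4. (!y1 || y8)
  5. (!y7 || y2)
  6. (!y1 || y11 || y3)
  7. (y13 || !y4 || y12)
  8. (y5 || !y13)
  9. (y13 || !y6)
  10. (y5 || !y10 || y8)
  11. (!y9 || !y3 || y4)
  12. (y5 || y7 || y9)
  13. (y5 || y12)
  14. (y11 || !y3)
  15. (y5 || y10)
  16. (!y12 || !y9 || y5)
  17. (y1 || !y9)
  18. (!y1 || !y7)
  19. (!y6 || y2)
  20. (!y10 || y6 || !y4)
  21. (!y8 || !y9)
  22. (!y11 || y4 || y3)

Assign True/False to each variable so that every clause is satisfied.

y1 = F, y2 = T, y3 = T, y4 = F, y5 = T, y6 = T, y7 = T, y8 = T, y9 = F, y10 = F, y11 = T, y12 = F, y13 = T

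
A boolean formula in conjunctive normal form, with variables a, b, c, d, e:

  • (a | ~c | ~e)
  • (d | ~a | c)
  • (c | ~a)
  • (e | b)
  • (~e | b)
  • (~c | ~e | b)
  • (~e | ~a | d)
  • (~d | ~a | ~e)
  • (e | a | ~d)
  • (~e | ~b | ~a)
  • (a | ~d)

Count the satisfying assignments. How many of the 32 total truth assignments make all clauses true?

The models are:
  a=F b=T c=F d=F e=F
  a=F b=T c=F d=F e=T
  a=F b=T c=T d=F e=F
  a=T b=T c=T d=F e=F
  a=T b=T c=T d=T e=F
That's 5 in total.

5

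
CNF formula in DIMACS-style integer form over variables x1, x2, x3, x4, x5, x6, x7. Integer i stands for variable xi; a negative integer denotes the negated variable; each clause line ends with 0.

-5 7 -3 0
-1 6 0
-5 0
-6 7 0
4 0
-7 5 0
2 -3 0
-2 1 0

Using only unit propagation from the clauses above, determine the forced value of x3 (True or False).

Unit clause (!x5) sets x5 = False.
(x4) stands alone — x4 = True.
In (x5 || !x7), x5 is now false; !x7 must hold, so x7 = False.
In (!x6 || x7), x7 is now false; !x6 must hold, so x6 = False.
From (x6 || !x1) and x6 = False: x1 = False.
In (x1 || !x2), x1 is now false; !x2 must hold, so x2 = False.
(!x3 || x2): since x2 = False, the clause reduces to (!x3). x3 = False.

False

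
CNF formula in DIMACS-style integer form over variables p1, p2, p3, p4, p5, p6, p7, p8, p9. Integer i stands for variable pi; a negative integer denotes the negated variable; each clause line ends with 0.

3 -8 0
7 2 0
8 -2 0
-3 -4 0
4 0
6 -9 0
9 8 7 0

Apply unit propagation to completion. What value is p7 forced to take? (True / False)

(p4) is a unit clause: p4 = True.
In (~p4 \/ ~p3), ~p4 is now false; ~p3 must hold, so p3 = False.
(~p8 \/ p3): since p3 = False, the clause reduces to (~p8). p8 = False.
In (~p2 \/ p8), p8 is now false; ~p2 must hold, so p2 = False.
(p7 \/ p2): since p2 = False, the clause reduces to (p7). p7 = True.

True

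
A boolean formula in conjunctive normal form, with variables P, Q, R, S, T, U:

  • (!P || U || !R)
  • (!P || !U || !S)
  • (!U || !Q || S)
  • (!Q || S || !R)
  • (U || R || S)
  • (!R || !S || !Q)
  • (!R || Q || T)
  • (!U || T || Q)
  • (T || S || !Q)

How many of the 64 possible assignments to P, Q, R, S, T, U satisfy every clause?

18

Split on Q, then S.
  Q=1, S=1: T free; 3 ways for (P,R,U) × 2^1 = 6.
  Q=1, S=0: a clause becomes empty — 0.
  Q=0, S=1: 7 of the 16 assignments to (P,R,T,U) work.
  Q=0, S=0: 5 of the 16 assignments to (P,R,T,U) work.
Total: 6 + 0 + 7 + 5 = 18.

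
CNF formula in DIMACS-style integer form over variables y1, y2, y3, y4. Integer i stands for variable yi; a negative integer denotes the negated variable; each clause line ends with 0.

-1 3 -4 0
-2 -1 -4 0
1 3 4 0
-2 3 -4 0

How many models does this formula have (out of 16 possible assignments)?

Split on y4, then y1.
  y4=1, y1=1: remaining (y2,y3) ∈ {(0,1)} — 1.
  y4=1, y1=0: remaining (y2,y3) ∈ {(0,0); (0,1); (1,1)} — 3.
  y4=0, y1=1: remaining (y2,y3) ∈ {(0,0); (0,1); (1,0); (1,1)} — 4.
  y4=0, y1=0: remaining (y2,y3) ∈ {(0,1); (1,1)} — 2.
Total: 1 + 3 + 4 + 2 = 10.

10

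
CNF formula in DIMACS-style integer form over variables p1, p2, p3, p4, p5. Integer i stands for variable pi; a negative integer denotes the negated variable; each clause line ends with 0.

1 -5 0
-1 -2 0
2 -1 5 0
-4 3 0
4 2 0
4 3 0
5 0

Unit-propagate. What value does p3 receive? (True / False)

(p5) is a unit clause: p5 = True.
From (!p5 || p1) and p5 = True: p1 = True.
(!p1 || !p2): since p1 = True, the clause reduces to (!p2). p2 = False.
From (p2 || p4) and p2 = False: p4 = True.
(!p4 || p3): since p4 = True, the clause reduces to (p3). p3 = True.

True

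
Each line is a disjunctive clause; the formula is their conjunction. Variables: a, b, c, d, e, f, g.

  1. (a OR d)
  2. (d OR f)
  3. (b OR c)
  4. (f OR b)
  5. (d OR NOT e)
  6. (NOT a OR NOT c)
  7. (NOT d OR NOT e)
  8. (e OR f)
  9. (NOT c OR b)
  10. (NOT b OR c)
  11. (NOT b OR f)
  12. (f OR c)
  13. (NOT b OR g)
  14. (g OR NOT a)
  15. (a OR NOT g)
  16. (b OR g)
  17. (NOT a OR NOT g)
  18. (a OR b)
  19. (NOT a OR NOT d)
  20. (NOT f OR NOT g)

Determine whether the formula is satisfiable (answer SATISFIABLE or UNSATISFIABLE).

UNSATISFIABLE

b = True:
  propagation gives c=True, a=False, d=True, e=False; an empty clause results — contradiction.
b = False:
  propagation gives c=True; an empty clause results — contradiction.
Every branch closes, so no satisfying assignment exists.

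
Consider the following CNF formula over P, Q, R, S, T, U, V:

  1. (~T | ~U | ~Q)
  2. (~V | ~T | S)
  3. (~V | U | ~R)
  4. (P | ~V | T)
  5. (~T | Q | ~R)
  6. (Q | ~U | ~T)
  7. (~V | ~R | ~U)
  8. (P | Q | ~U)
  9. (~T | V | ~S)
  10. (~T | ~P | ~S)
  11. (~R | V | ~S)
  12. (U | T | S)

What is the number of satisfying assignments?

Case analysis on T and U:
  T=T, U=T: a clause becomes empty — 0.
  T=T, U=F: 8 of the 32 assignments to (P,Q,R,S,V) work.
  T=F, U=T: 13 of the 32 assignments to (P,Q,R,S,V) work.
  T=F, U=F: Q free; 3 ways for (P,R,S,V) × 2^1 = 6.
Total: 0 + 8 + 13 + 6 = 27.

27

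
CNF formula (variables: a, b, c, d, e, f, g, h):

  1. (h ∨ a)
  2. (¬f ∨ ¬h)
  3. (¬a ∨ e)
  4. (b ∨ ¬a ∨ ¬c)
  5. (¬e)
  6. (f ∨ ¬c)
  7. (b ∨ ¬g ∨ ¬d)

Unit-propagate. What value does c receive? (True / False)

False

Unit clause (¬e) sets e = False.
(¬a ∨ e) with e = False leaves only ¬a, so a = False.
In (a ∨ h), a is now false; h must hold, so h = True.
In (¬f ∨ ¬h), ¬h is now false; ¬f must hold, so f = False.
In (f ∨ ¬c), f is now false; ¬c must hold, so c = False.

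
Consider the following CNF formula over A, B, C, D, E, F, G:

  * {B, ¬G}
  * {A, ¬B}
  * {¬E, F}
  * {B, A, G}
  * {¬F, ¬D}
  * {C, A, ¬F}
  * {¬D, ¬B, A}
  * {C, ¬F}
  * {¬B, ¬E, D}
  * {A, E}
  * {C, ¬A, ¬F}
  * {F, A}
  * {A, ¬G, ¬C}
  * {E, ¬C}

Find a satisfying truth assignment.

A=True  B=True  C=False  D=True  E=False  F=False  G=False

Try A = True.
The remaining clauses are satisfied by B = True, C = False, D = True, E = False, F = False, G = False.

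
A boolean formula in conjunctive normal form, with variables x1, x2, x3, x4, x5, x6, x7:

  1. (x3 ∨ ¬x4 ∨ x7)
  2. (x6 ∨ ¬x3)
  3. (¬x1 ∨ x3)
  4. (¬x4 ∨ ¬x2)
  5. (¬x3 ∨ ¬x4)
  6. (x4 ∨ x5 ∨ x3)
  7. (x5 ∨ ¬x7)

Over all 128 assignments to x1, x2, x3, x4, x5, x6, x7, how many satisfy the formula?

Split on x3, then x4.
  x3=T, x4=T: a clause becomes empty — 0.
  x3=T, x4=F: x1, x2 free; 3 ways for (x5,x6,x7) × 2^2 = 12.
  x3=F, x4=T: remaining (x1,x2,x5,x6,x7) ∈ {(F,F,T,F,T); (F,F,T,T,T)} — 2.
  x3=F, x4=F: forces x1=F; x5=T; x2, x6, x7 free → 2^3 = 8.
Total: 0 + 12 + 2 + 8 = 22.

22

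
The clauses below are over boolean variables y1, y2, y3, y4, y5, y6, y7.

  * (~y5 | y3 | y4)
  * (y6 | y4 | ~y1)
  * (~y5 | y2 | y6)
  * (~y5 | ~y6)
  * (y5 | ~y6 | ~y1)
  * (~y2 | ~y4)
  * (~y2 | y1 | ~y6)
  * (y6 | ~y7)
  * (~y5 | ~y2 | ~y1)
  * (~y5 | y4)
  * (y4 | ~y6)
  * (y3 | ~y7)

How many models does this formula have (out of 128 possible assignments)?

11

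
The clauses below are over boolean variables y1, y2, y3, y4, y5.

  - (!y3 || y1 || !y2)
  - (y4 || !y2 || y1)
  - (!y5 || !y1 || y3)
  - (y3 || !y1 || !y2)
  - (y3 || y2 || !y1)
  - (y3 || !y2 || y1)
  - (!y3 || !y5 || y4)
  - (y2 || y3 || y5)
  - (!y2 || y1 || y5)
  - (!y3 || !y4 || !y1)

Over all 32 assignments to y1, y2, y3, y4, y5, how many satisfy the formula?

Case analysis on y1 and y3:
  y1=T, y3=T: remaining (y2,y4,y5) ∈ {(F,F,F); (T,F,F)} — 2.
  y1=T, y3=F: a clause becomes empty — 0.
  y1=F, y3=T: remaining (y2,y4,y5) ∈ {(F,F,F); (F,T,F); (F,T,T)} — 3.
  y1=F, y3=F: remaining (y2,y4,y5) ∈ {(F,F,T); (F,T,T)} — 2.
Total: 2 + 0 + 3 + 2 = 7.

7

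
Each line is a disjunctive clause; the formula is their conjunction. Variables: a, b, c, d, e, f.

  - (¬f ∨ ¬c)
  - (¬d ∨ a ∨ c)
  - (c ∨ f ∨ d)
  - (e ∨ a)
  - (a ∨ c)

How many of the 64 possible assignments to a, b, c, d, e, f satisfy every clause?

24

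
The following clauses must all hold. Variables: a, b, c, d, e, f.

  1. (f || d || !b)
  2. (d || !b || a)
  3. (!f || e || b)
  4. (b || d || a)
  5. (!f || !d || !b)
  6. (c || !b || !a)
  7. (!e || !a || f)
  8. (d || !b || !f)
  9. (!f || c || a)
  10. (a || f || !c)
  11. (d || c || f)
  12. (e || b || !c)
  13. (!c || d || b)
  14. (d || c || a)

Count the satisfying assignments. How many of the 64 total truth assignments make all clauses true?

Split on b, then d.
  b=T, d=T: remaining (a,c,e,f) ∈ {(F,F,F,F); (F,F,T,F); (T,T,F,F)} — 3.
  b=T, d=F: a clause becomes empty — 0.
  b=F, d=T: 6 of the 16 assignments to (a,c,e,f) work.
  b=F, d=F: remaining (a,c,e,f) ∈ {(T,F,T,T)} — 1.
Total: 3 + 0 + 6 + 1 = 10.

10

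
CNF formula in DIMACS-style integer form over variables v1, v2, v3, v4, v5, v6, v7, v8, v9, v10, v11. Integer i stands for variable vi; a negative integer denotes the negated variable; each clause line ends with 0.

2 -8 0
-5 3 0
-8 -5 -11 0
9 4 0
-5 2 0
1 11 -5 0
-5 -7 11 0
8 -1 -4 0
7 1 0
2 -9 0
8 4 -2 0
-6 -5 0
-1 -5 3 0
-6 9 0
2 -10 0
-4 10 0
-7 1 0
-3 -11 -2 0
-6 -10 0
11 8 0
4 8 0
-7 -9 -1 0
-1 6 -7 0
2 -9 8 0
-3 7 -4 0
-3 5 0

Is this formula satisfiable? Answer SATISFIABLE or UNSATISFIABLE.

SATISFIABLE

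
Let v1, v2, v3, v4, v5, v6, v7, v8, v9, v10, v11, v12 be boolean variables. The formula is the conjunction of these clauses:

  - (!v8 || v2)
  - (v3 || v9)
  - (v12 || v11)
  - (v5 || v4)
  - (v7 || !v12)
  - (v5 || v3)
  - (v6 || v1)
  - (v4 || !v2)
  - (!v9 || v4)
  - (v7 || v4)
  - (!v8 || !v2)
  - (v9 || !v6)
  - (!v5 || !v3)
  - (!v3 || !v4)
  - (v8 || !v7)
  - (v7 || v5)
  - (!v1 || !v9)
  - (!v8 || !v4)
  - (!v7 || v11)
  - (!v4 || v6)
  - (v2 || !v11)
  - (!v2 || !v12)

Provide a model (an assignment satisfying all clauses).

v1=F, v2=T, v3=F, v4=T, v5=T, v6=T, v7=F, v8=F, v9=T, v10=T, v11=T, v12=F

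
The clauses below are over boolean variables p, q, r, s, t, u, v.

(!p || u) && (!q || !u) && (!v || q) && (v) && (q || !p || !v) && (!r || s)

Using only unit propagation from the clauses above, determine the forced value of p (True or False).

False

(v) stands alone — v = True.
(!v || q) with v = True leaves only q, so q = True.
In (!u || !q), !q is now false; !u must hold, so u = False.
(u || !p) with u = False leaves only !p, so p = False.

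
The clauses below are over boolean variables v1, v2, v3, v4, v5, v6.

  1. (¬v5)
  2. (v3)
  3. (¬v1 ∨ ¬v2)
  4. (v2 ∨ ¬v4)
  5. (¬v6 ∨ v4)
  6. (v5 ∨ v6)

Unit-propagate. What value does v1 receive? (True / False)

False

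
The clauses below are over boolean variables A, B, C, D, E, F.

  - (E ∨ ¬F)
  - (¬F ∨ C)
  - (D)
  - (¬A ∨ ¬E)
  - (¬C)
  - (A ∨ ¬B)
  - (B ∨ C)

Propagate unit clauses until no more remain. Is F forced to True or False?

(D) stands alone — D = True.
(¬C) is a unit clause: C = False.
From (¬F ∨ C) and C = False: F = False.

False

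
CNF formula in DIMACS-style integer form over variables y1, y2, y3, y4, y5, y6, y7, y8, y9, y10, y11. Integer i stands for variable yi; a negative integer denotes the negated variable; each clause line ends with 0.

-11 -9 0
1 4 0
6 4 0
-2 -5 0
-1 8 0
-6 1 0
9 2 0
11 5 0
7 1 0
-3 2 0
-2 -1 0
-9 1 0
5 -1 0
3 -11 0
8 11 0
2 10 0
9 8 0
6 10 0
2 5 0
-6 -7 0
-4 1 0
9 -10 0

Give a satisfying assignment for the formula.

y1=True, y2=False, y3=False, y4=True, y5=True, y6=False, y7=True, y8=True, y9=True, y10=True, y11=False

Pure literal: y8 appears only positively; assign y8 = True.
Try y1 = True.
  then y2 is forced to False.
  then y9 is forced to True.
  then y11 is forced to False.
  then y5 is forced to True.
  then y3 is forced to False.
  then y10 is forced to True.
Set y4 = True and propagate.
The remaining clauses are satisfied by y6 = False, y7 = True.
Every clause has at least one true literal under this assignment.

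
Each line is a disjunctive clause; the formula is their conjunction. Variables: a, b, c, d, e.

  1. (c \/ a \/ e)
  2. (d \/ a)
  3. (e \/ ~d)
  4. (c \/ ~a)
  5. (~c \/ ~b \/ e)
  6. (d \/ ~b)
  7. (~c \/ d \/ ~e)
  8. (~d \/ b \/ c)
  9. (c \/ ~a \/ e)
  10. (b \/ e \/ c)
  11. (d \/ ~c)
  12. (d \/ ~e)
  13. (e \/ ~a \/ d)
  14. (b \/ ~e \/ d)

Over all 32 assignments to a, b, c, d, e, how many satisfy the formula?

The models are:
  a=F b=F c=T d=T e=T
  a=F b=T c=F d=T e=T
  a=F b=T c=T d=T e=T
  a=T b=F c=T d=T e=T
  a=T b=T c=T d=T e=T
Count: 5.

5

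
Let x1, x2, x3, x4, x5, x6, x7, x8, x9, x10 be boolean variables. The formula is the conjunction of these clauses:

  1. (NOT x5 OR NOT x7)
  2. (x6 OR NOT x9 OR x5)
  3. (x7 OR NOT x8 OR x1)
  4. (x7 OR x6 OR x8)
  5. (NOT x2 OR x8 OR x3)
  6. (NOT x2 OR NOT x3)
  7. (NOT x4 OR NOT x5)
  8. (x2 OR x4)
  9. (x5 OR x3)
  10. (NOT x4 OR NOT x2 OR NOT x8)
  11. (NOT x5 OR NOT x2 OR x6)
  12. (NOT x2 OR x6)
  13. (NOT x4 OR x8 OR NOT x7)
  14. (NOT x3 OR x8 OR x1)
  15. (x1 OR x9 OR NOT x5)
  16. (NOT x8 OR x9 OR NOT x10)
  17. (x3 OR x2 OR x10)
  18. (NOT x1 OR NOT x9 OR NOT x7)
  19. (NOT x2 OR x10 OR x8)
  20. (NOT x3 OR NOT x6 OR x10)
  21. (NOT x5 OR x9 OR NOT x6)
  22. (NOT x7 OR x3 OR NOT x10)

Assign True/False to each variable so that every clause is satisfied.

Branch on x1: take x1 = False.
Try x2 = False.
  then x4 is forced to True.
  then x5 is forced to False.
  then x3 is forced to True.
  then x8 is forced to True.
  then x7 is forced to True.
Try x6 = True.
  then x10 is forced to True.
  then x9 is forced to True.

x1=False, x2=False, x3=True, x4=True, x5=False, x6=True, x7=True, x8=True, x9=True, x10=True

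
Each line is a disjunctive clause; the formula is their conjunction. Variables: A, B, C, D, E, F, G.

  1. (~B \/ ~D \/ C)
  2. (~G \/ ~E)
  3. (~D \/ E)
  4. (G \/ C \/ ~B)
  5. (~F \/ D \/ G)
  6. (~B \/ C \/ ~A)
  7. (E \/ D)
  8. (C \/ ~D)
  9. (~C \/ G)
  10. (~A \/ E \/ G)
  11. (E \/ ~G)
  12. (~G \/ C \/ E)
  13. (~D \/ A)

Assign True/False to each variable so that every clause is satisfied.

A = F, B = F, C = F, D = F, E = T, F = F, G = F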